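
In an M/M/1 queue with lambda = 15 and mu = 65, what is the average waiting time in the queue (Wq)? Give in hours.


rho = 15/65; Wq = rho/(mu - lambda) = 0.0046 hours

0.0046 hours


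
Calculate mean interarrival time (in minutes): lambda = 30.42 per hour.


Mean interarrival time = 60/lambda = 60/30.42 = 1.97 minutes

1.97 minutes


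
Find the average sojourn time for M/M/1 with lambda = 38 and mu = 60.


W = 1/(mu - lambda) = 1/(60 - 38) = 0.0455 hours

0.0455 hours


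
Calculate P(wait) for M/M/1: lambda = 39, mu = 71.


P(wait) = rho = lambda/mu = 39/71 = 0.5493

0.5493


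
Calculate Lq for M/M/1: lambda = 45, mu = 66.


rho = 45/66; Lq = rho^2/(1-rho) = 1.46

1.46


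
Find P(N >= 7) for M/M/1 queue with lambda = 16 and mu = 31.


P(N >= 7) = rho^7 = (16/31)^7 = 0.0098

0.0098


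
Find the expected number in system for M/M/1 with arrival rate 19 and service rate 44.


rho = 19/44; L = rho/(1-rho) = 0.76

0.76


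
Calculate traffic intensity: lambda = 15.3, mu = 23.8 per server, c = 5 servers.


rho = lambda / (c * mu) = 15.3 / (5 * 23.8) = 0.1286

0.1286


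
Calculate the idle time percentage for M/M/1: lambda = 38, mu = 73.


Idle fraction = (1 - rho) * 100 = (1 - 38/73) * 100 = 47.9%

47.9%


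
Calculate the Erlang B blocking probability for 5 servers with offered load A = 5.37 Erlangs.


B(N,A) = (A^N/N!) / sum(A^k/k!, k=0..N) with N=5, A=5.37 = 0.3141

0.3141


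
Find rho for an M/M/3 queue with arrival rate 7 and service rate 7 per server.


rho = lambda/(c*mu) = 7/(3*7) = 0.3333

0.3333


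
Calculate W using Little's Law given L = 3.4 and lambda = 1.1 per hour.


W = L / lambda = 3.4 / 1.1 = 3.0909 hours

3.0909 hours


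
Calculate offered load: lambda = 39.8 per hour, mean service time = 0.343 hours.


Offered load a = lambda * E[S] = 39.8 * 0.343 = 13.65 Erlangs

13.65 Erlangs


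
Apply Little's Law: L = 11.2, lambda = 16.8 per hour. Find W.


W = L / lambda = 11.2 / 16.8 = 0.6667 hours

0.6667 hours


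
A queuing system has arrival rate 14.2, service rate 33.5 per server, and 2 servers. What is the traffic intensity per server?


rho = lambda / (c * mu) = 14.2 / (2 * 33.5) = 0.2119

0.2119


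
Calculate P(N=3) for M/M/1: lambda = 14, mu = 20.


rho = 14/20; P(n) = (1-rho)*rho^n = (1-14/20)*(14/20)^3 = 0.1029

0.1029


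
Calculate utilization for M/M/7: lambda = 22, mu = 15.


rho = lambda/(c*mu) = 22/(7*15) = 0.2095

0.2095


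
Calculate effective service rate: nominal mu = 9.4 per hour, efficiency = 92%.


Effective rate = mu * efficiency = 9.4 * 0.92 = 8.65 per hour

8.65 per hour


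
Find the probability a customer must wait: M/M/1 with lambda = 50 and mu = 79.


P(wait) = rho = lambda/mu = 50/79 = 0.6329

0.6329


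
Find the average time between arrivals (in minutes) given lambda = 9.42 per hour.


Mean interarrival time = 60/lambda = 60/9.42 = 6.37 minutes

6.37 minutes


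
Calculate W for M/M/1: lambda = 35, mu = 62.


W = 1/(mu - lambda) = 1/(62 - 35) = 0.037 hours

0.037 hours


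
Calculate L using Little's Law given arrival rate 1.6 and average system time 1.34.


L = lambda * W = 1.6 * 1.34 = 2.14

2.14


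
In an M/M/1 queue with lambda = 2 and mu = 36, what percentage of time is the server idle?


Idle fraction = (1 - rho) * 100 = (1 - 2/36) * 100 = 94.4%

94.4%


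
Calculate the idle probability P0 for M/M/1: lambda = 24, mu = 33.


P0 = 1 - rho = 1 - 24/33 = 0.2727

0.2727


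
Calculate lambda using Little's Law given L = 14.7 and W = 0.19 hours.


lambda = L / W = 14.7 / 0.19 = 77.37 per hour

77.37 per hour


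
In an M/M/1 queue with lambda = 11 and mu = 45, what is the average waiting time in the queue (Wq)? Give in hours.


rho = 11/45; Wq = rho/(mu - lambda) = 0.0072 hours

0.0072 hours


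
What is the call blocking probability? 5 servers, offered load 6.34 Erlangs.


B(N,A) = (A^N/N!) / sum(A^k/k!, k=0..N) with N=5, A=6.34 = 0.3835

0.3835


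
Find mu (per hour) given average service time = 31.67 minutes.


mu = 60 / avg_service_time = 60 / 31.67 = 1.89 per hour

1.89 per hour


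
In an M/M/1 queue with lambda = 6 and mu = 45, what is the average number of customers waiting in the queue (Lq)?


rho = 6/45; Lq = rho^2/(1-rho) = 0.02

0.02


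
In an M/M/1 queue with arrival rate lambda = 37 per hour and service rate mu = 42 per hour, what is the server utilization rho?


rho = lambda/mu = 37/42 = 0.881

0.881


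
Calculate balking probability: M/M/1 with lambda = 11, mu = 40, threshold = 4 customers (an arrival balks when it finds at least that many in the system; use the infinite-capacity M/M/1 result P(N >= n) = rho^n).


P(N >= 4) = rho^4 = (11/40)^4 = 0.0057

0.0057


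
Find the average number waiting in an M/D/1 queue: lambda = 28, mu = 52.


M/D/1: Lq = rho^2 / (2*(1-rho)) where rho = 28/52; Lq = 0.31

0.31


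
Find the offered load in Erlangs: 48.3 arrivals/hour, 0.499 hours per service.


Offered load a = lambda * E[S] = 48.3 * 0.499 = 24.1 Erlangs

24.1 Erlangs


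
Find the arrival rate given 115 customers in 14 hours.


lambda = total arrivals / time = 115 / 14 = 8.21 per hour

8.21 per hour


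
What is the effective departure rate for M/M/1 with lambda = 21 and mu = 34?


For a stable queue (lambda < mu), throughput = lambda = 21 per hour

21 per hour


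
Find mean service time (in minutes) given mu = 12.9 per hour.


Mean service time = 60/mu = 60/12.9 = 4.65 minutes

4.65 minutes


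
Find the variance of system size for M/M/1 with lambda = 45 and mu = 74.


rho = 45/74; Var(N) = rho/(1-rho)^2 = 3.96

3.96


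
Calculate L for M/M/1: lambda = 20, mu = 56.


rho = 20/56; L = rho/(1-rho) = 0.56

0.56


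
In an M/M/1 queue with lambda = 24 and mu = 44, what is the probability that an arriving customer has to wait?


P(wait) = rho = lambda/mu = 24/44 = 0.5455

0.5455


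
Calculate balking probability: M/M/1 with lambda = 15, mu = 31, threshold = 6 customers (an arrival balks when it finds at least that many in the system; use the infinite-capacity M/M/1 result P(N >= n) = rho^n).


P(N >= 6) = rho^6 = (15/31)^6 = 0.0128

0.0128


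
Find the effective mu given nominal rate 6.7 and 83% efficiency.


Effective rate = mu * efficiency = 6.7 * 0.83 = 5.56 per hour

5.56 per hour


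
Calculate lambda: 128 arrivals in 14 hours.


lambda = total arrivals / time = 128 / 14 = 9.14 per hour

9.14 per hour


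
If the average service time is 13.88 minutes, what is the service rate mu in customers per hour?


mu = 60 / avg_service_time = 60 / 13.88 = 4.32 per hour

4.32 per hour


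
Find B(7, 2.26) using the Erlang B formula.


B(N,A) = (A^N/N!) / sum(A^k/k!, k=0..N) with N=7, A=2.26 = 0.0062

0.0062


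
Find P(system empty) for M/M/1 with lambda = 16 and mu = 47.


P0 = 1 - rho = 1 - 16/47 = 0.6596

0.6596


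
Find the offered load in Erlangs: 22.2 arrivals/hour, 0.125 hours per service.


Offered load a = lambda * E[S] = 22.2 * 0.125 = 2.78 Erlangs

2.78 Erlangs


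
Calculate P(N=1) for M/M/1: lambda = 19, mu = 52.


rho = 19/52; P(n) = (1-rho)*rho^n = (1-19/52)*(19/52)^1 = 0.2319

0.2319


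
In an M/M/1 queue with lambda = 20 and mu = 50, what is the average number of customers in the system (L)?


rho = 20/50; L = rho/(1-rho) = 0.67

0.67


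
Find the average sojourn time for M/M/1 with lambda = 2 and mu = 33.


W = 1/(mu - lambda) = 1/(33 - 2) = 0.0323 hours

0.0323 hours


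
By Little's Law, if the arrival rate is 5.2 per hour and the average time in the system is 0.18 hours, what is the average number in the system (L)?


L = lambda * W = 5.2 * 0.18 = 0.94

0.94


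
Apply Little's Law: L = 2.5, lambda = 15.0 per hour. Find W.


W = L / lambda = 2.5 / 15.0 = 0.1667 hours

0.1667 hours


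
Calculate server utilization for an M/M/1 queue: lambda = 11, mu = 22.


rho = lambda/mu = 11/22 = 0.5

0.5


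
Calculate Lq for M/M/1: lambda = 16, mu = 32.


rho = 16/32; Lq = rho^2/(1-rho) = 0.5

0.5


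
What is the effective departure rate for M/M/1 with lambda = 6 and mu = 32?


For a stable queue (lambda < mu), throughput = lambda = 6 per hour

6 per hour


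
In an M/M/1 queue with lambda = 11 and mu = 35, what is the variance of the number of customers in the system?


rho = 11/35; Var(N) = rho/(1-rho)^2 = 0.67

0.67


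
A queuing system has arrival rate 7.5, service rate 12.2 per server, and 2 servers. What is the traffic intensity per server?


rho = lambda / (c * mu) = 7.5 / (2 * 12.2) = 0.3074

0.3074


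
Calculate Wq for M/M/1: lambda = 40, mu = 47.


rho = 40/47; Wq = rho/(mu - lambda) = 0.1216 hours

0.1216 hours


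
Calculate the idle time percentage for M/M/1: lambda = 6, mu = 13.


Idle fraction = (1 - rho) * 100 = (1 - 6/13) * 100 = 53.8%

53.8%


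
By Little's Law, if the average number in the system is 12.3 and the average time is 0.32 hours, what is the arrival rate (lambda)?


lambda = L / W = 12.3 / 0.32 = 38.44 per hour

38.44 per hour


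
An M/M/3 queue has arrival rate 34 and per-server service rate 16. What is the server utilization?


rho = lambda/(c*mu) = 34/(3*16) = 0.7083

0.7083


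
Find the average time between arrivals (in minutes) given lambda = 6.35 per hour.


Mean interarrival time = 60/lambda = 60/6.35 = 9.45 minutes

9.45 minutes


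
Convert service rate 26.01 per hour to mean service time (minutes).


Mean service time = 60/mu = 60/26.01 = 2.31 minutes

2.31 minutes


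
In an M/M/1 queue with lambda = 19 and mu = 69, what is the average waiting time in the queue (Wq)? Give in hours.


rho = 19/69; Wq = rho/(mu - lambda) = 0.0055 hours

0.0055 hours


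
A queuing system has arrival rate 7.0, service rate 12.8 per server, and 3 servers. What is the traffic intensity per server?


rho = lambda / (c * mu) = 7.0 / (3 * 12.8) = 0.1823

0.1823


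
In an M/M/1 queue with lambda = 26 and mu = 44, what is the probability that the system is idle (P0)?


P0 = 1 - rho = 1 - 26/44 = 0.4091

0.4091


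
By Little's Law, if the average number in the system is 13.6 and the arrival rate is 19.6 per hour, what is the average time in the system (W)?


W = L / lambda = 13.6 / 19.6 = 0.6939 hours

0.6939 hours


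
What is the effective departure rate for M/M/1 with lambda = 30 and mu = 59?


For a stable queue (lambda < mu), throughput = lambda = 30 per hour

30 per hour


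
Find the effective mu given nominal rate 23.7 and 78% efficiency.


Effective rate = mu * efficiency = 23.7 * 0.78 = 18.49 per hour

18.49 per hour


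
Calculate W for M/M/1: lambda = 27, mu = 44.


W = 1/(mu - lambda) = 1/(44 - 27) = 0.0588 hours

0.0588 hours


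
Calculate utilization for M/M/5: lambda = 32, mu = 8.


rho = lambda/(c*mu) = 32/(5*8) = 0.8

0.8


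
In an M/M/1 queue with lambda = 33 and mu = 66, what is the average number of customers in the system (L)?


rho = 33/66; L = rho/(1-rho) = 1.0

1.0


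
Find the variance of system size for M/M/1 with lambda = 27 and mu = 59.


rho = 27/59; Var(N) = rho/(1-rho)^2 = 1.56

1.56


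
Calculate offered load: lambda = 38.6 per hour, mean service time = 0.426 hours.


Offered load a = lambda * E[S] = 38.6 * 0.426 = 16.44 Erlangs

16.44 Erlangs


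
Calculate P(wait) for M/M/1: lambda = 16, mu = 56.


P(wait) = rho = lambda/mu = 16/56 = 0.2857

0.2857


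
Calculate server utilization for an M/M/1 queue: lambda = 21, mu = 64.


rho = lambda/mu = 21/64 = 0.3281

0.3281


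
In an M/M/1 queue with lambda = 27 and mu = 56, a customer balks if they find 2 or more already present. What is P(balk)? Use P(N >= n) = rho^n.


P(N >= 2) = rho^2 = (27/56)^2 = 0.2325

0.2325


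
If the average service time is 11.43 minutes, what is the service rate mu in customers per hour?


mu = 60 / avg_service_time = 60 / 11.43 = 5.25 per hour

5.25 per hour


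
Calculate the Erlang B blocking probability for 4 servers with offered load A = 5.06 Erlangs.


B(N,A) = (A^N/N!) / sum(A^k/k!, k=0..N) with N=4, A=5.06 = 0.4031

0.4031


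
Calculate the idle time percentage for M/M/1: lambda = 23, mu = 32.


Idle fraction = (1 - rho) * 100 = (1 - 23/32) * 100 = 28.1%

28.1%


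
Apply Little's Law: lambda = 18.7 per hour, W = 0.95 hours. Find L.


L = lambda * W = 18.7 * 0.95 = 17.77

17.77


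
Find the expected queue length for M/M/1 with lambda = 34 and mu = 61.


rho = 34/61; Lq = rho^2/(1-rho) = 0.7

0.7


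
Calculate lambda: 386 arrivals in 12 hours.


lambda = total arrivals / time = 386 / 12 = 32.17 per hour

32.17 per hour


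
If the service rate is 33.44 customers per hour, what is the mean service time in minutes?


Mean service time = 60/mu = 60/33.44 = 1.79 minutes

1.79 minutes


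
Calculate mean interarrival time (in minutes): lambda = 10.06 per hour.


Mean interarrival time = 60/lambda = 60/10.06 = 5.96 minutes

5.96 minutes


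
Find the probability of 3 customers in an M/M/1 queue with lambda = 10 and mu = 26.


rho = 10/26; P(n) = (1-rho)*rho^n = (1-10/26)*(10/26)^3 = 0.035

0.035


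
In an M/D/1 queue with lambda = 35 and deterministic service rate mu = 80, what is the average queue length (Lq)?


M/D/1: Lq = rho^2 / (2*(1-rho)) where rho = 35/80; Lq = 0.17

0.17


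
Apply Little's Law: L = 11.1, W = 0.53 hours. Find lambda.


lambda = L / W = 11.1 / 0.53 = 20.94 per hour

20.94 per hour


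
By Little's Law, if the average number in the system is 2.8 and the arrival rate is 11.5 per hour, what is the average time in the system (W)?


W = L / lambda = 2.8 / 11.5 = 0.2435 hours

0.2435 hours


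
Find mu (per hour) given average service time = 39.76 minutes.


mu = 60 / avg_service_time = 60 / 39.76 = 1.51 per hour

1.51 per hour


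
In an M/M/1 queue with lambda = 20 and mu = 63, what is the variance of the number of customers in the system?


rho = 20/63; Var(N) = rho/(1-rho)^2 = 0.68

0.68


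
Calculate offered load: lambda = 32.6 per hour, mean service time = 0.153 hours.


Offered load a = lambda * E[S] = 32.6 * 0.153 = 4.99 Erlangs

4.99 Erlangs


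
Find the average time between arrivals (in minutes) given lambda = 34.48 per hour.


Mean interarrival time = 60/lambda = 60/34.48 = 1.74 minutes

1.74 minutes


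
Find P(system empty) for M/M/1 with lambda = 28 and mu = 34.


P0 = 1 - rho = 1 - 28/34 = 0.1765

0.1765


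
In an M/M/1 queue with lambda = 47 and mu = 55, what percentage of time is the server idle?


Idle fraction = (1 - rho) * 100 = (1 - 47/55) * 100 = 14.5%

14.5%


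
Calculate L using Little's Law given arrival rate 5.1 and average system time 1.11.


L = lambda * W = 5.1 * 1.11 = 5.66

5.66


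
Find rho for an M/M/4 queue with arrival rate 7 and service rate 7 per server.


rho = lambda/(c*mu) = 7/(4*7) = 0.25

0.25


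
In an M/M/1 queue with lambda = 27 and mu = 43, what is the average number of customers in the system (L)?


rho = 27/43; L = rho/(1-rho) = 1.69

1.69


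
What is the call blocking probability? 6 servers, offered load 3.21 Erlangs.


B(N,A) = (A^N/N!) / sum(A^k/k!, k=0..N) with N=6, A=3.21 = 0.0642

0.0642


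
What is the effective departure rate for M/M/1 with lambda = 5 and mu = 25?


For a stable queue (lambda < mu), throughput = lambda = 5 per hour

5 per hour


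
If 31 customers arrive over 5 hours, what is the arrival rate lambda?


lambda = total arrivals / time = 31 / 5 = 6.2 per hour

6.2 per hour


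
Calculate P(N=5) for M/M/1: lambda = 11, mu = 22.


rho = 11/22; P(n) = (1-rho)*rho^n = (1-11/22)*(11/22)^5 = 0.0156

0.0156


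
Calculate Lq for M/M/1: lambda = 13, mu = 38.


rho = 13/38; Lq = rho^2/(1-rho) = 0.18

0.18


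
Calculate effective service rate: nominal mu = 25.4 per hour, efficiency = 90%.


Effective rate = mu * efficiency = 25.4 * 0.9 = 22.86 per hour

22.86 per hour


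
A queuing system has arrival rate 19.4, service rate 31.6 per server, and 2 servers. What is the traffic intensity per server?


rho = lambda / (c * mu) = 19.4 / (2 * 31.6) = 0.307

0.307


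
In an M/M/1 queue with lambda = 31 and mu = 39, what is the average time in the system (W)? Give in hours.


W = 1/(mu - lambda) = 1/(39 - 31) = 0.125 hours

0.125 hours


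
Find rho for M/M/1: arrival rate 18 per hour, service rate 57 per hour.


rho = lambda/mu = 18/57 = 0.3158

0.3158


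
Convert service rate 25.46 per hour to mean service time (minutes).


Mean service time = 60/mu = 60/25.46 = 2.36 minutes

2.36 minutes


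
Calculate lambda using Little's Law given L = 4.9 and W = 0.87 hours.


lambda = L / W = 4.9 / 0.87 = 5.63 per hour

5.63 per hour


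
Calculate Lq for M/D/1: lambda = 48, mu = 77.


M/D/1: Lq = rho^2 / (2*(1-rho)) where rho = 48/77; Lq = 0.52

0.52


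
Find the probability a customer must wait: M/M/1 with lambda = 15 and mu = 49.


P(wait) = rho = lambda/mu = 15/49 = 0.3061

0.3061


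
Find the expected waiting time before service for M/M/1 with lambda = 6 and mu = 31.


rho = 6/31; Wq = rho/(mu - lambda) = 0.0077 hours

0.0077 hours


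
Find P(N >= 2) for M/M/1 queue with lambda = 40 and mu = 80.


P(N >= 2) = rho^2 = (40/80)^2 = 0.25

0.25


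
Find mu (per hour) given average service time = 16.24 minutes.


mu = 60 / avg_service_time = 60 / 16.24 = 3.69 per hour

3.69 per hour


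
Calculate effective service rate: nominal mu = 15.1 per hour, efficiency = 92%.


Effective rate = mu * efficiency = 15.1 * 0.92 = 13.89 per hour

13.89 per hour


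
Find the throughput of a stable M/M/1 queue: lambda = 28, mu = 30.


For a stable queue (lambda < mu), throughput = lambda = 28 per hour

28 per hour


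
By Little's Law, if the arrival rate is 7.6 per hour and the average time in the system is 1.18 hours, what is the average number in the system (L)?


L = lambda * W = 7.6 * 1.18 = 8.97

8.97


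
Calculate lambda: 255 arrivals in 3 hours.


lambda = total arrivals / time = 255 / 3 = 85.0 per hour

85.0 per hour


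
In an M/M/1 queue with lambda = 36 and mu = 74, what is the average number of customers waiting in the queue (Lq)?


rho = 36/74; Lq = rho^2/(1-rho) = 0.46

0.46


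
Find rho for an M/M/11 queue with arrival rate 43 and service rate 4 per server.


rho = lambda/(c*mu) = 43/(11*4) = 0.9773

0.9773


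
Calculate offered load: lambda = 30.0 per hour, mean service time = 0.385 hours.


Offered load a = lambda * E[S] = 30.0 * 0.385 = 11.55 Erlangs

11.55 Erlangs


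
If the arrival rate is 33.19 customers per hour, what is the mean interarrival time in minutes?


Mean interarrival time = 60/lambda = 60/33.19 = 1.81 minutes

1.81 minutes


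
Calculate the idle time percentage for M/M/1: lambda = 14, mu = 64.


Idle fraction = (1 - rho) * 100 = (1 - 14/64) * 100 = 78.1%

78.1%


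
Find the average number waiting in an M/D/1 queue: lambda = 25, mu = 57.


M/D/1: Lq = rho^2 / (2*(1-rho)) where rho = 25/57; Lq = 0.17

0.17


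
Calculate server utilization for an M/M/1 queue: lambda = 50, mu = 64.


rho = lambda/mu = 50/64 = 0.7813

0.7813


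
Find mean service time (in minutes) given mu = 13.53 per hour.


Mean service time = 60/mu = 60/13.53 = 4.43 minutes

4.43 minutes


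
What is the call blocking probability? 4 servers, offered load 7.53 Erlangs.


B(N,A) = (A^N/N!) / sum(A^k/k!, k=0..N) with N=4, A=7.53 = 0.5535

0.5535


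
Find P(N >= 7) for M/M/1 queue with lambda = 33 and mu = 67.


P(N >= 7) = rho^7 = (33/67)^7 = 0.007

0.007


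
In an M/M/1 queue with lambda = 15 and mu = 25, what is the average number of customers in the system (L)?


rho = 15/25; L = rho/(1-rho) = 1.5

1.5


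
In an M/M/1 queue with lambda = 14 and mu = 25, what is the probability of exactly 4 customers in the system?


rho = 14/25; P(n) = (1-rho)*rho^n = (1-14/25)*(14/25)^4 = 0.0433

0.0433


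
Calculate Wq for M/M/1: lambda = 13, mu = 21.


rho = 13/21; Wq = rho/(mu - lambda) = 0.0774 hours

0.0774 hours


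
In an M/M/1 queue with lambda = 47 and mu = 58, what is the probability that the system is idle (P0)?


P0 = 1 - rho = 1 - 47/58 = 0.1897

0.1897


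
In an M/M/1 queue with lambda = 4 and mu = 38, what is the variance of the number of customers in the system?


rho = 4/38; Var(N) = rho/(1-rho)^2 = 0.13

0.13


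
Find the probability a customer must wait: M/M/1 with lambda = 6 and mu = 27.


P(wait) = rho = lambda/mu = 6/27 = 0.2222

0.2222


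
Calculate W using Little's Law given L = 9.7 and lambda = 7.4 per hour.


W = L / lambda = 9.7 / 7.4 = 1.3108 hours

1.3108 hours


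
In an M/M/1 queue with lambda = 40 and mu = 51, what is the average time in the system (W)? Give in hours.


W = 1/(mu - lambda) = 1/(51 - 40) = 0.0909 hours

0.0909 hours


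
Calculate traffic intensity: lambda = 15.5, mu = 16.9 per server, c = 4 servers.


rho = lambda / (c * mu) = 15.5 / (4 * 16.9) = 0.2293

0.2293


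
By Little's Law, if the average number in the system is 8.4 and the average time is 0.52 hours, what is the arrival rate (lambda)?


lambda = L / W = 8.4 / 0.52 = 16.15 per hour

16.15 per hour


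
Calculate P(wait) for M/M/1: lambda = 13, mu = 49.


P(wait) = rho = lambda/mu = 13/49 = 0.2653

0.2653


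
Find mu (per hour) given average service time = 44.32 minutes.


mu = 60 / avg_service_time = 60 / 44.32 = 1.35 per hour

1.35 per hour


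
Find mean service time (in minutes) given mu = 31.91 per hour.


Mean service time = 60/mu = 60/31.91 = 1.88 minutes

1.88 minutes


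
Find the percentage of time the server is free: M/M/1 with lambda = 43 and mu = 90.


Idle fraction = (1 - rho) * 100 = (1 - 43/90) * 100 = 52.2%

52.2%


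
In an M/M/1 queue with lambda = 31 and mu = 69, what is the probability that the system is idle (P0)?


P0 = 1 - rho = 1 - 31/69 = 0.5507

0.5507


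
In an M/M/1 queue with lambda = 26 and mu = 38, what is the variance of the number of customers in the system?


rho = 26/38; Var(N) = rho/(1-rho)^2 = 6.86

6.86


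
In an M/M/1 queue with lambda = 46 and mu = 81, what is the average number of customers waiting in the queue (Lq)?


rho = 46/81; Lq = rho^2/(1-rho) = 0.75

0.75


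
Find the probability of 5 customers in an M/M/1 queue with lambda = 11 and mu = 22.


rho = 11/22; P(n) = (1-rho)*rho^n = (1-11/22)*(11/22)^5 = 0.0156

0.0156


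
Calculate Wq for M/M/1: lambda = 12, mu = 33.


rho = 12/33; Wq = rho/(mu - lambda) = 0.0173 hours

0.0173 hours


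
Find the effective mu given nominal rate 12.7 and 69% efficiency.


Effective rate = mu * efficiency = 12.7 * 0.69 = 8.76 per hour

8.76 per hour


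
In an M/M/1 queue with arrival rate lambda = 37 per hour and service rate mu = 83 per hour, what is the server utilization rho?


rho = lambda/mu = 37/83 = 0.4458

0.4458


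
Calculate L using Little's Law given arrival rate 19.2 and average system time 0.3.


L = lambda * W = 19.2 * 0.3 = 5.76

5.76


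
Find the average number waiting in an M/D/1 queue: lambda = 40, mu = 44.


M/D/1: Lq = rho^2 / (2*(1-rho)) where rho = 40/44; Lq = 4.55

4.55


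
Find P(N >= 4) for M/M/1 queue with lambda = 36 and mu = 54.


P(N >= 4) = rho^4 = (36/54)^4 = 0.1975

0.1975


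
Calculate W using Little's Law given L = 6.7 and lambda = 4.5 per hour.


W = L / lambda = 6.7 / 4.5 = 1.4889 hours

1.4889 hours


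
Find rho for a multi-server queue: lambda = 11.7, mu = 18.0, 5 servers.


rho = lambda / (c * mu) = 11.7 / (5 * 18.0) = 0.13

0.13


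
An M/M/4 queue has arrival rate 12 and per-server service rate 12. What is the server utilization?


rho = lambda/(c*mu) = 12/(4*12) = 0.25

0.25


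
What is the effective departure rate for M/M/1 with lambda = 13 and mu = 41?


For a stable queue (lambda < mu), throughput = lambda = 13 per hour

13 per hour


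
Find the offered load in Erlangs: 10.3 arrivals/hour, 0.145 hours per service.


Offered load a = lambda * E[S] = 10.3 * 0.145 = 1.49 Erlangs

1.49 Erlangs


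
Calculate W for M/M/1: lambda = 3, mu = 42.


W = 1/(mu - lambda) = 1/(42 - 3) = 0.0256 hours

0.0256 hours


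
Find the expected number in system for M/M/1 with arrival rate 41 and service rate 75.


rho = 41/75; L = rho/(1-rho) = 1.21

1.21


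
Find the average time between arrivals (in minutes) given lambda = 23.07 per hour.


Mean interarrival time = 60/lambda = 60/23.07 = 2.6 minutes

2.6 minutes


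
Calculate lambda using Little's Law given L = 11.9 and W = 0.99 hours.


lambda = L / W = 11.9 / 0.99 = 12.02 per hour

12.02 per hour


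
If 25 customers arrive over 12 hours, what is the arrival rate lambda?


lambda = total arrivals / time = 25 / 12 = 2.08 per hour

2.08 per hour


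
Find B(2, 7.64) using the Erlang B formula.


B(N,A) = (A^N/N!) / sum(A^k/k!, k=0..N) with N=2, A=7.64 = 0.7716

0.7716


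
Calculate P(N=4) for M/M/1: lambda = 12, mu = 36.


rho = 12/36; P(n) = (1-rho)*rho^n = (1-12/36)*(12/36)^4 = 0.0082

0.0082


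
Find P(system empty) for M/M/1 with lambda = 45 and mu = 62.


P0 = 1 - rho = 1 - 45/62 = 0.2742

0.2742


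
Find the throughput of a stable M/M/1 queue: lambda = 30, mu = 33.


For a stable queue (lambda < mu), throughput = lambda = 30 per hour

30 per hour


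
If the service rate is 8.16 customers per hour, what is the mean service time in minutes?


Mean service time = 60/mu = 60/8.16 = 7.35 minutes

7.35 minutes


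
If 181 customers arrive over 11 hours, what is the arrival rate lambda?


lambda = total arrivals / time = 181 / 11 = 16.45 per hour

16.45 per hour


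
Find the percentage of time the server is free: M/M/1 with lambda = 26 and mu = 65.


Idle fraction = (1 - rho) * 100 = (1 - 26/65) * 100 = 60.0%

60.0%


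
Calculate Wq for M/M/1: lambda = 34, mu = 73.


rho = 34/73; Wq = rho/(mu - lambda) = 0.0119 hours

0.0119 hours


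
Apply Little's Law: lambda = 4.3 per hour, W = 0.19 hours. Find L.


L = lambda * W = 4.3 * 0.19 = 0.82

0.82


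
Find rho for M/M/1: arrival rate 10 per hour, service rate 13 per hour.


rho = lambda/mu = 10/13 = 0.7692

0.7692


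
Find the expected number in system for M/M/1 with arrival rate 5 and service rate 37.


rho = 5/37; L = rho/(1-rho) = 0.16

0.16


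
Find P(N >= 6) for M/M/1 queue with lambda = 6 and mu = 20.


P(N >= 6) = rho^6 = (6/20)^6 = 0.0007

0.0007


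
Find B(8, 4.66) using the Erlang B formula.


B(N,A) = (A^N/N!) / sum(A^k/k!, k=0..N) with N=8, A=4.66 = 0.0549

0.0549


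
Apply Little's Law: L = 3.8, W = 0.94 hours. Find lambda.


lambda = L / W = 3.8 / 0.94 = 4.04 per hour

4.04 per hour


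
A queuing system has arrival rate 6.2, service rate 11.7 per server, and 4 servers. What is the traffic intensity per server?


rho = lambda / (c * mu) = 6.2 / (4 * 11.7) = 0.1325

0.1325


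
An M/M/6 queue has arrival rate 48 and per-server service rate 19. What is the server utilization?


rho = lambda/(c*mu) = 48/(6*19) = 0.4211

0.4211


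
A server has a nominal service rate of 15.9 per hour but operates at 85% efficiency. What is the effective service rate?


Effective rate = mu * efficiency = 15.9 * 0.85 = 13.52 per hour

13.52 per hour


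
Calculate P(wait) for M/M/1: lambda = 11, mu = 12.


P(wait) = rho = lambda/mu = 11/12 = 0.9167

0.9167


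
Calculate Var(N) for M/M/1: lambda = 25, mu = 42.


rho = 25/42; Var(N) = rho/(1-rho)^2 = 3.63

3.63


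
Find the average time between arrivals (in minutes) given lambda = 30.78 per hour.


Mean interarrival time = 60/lambda = 60/30.78 = 1.95 minutes

1.95 minutes


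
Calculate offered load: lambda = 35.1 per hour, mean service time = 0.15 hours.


Offered load a = lambda * E[S] = 35.1 * 0.15 = 5.27 Erlangs

5.27 Erlangs


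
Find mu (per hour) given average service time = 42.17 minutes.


mu = 60 / avg_service_time = 60 / 42.17 = 1.42 per hour

1.42 per hour


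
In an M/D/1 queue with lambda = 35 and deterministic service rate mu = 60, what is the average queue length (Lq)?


M/D/1: Lq = rho^2 / (2*(1-rho)) where rho = 35/60; Lq = 0.41

0.41


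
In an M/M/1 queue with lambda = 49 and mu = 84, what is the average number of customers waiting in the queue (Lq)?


rho = 49/84; Lq = rho^2/(1-rho) = 0.82

0.82


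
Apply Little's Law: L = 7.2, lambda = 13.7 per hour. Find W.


W = L / lambda = 7.2 / 13.7 = 0.5255 hours

0.5255 hours


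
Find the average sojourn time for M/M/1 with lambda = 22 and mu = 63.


W = 1/(mu - lambda) = 1/(63 - 22) = 0.0244 hours

0.0244 hours


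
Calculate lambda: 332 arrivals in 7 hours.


lambda = total arrivals / time = 332 / 7 = 47.43 per hour

47.43 per hour


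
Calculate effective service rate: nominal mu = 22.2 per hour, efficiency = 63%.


Effective rate = mu * efficiency = 22.2 * 0.63 = 13.99 per hour

13.99 per hour


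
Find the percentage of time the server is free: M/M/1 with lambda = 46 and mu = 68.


Idle fraction = (1 - rho) * 100 = (1 - 46/68) * 100 = 32.4%

32.4%


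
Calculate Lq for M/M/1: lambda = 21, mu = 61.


rho = 21/61; Lq = rho^2/(1-rho) = 0.18

0.18


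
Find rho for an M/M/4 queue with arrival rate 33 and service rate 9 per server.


rho = lambda/(c*mu) = 33/(4*9) = 0.9167

0.9167


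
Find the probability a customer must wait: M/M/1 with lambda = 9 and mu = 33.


P(wait) = rho = lambda/mu = 9/33 = 0.2727

0.2727


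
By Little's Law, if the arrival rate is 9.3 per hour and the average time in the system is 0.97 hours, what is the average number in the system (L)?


L = lambda * W = 9.3 * 0.97 = 9.02

9.02


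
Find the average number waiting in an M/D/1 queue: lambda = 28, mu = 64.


M/D/1: Lq = rho^2 / (2*(1-rho)) where rho = 28/64; Lq = 0.17

0.17


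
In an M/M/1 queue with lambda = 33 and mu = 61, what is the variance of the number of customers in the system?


rho = 33/61; Var(N) = rho/(1-rho)^2 = 2.57

2.57


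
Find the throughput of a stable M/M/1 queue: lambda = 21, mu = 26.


For a stable queue (lambda < mu), throughput = lambda = 21 per hour

21 per hour


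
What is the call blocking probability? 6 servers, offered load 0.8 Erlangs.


B(N,A) = (A^N/N!) / sum(A^k/k!, k=0..N) with N=6, A=0.8 = 0.0002

0.0002


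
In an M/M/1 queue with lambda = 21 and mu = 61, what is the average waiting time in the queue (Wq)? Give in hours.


rho = 21/61; Wq = rho/(mu - lambda) = 0.0086 hours

0.0086 hours


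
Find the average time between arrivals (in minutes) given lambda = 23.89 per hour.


Mean interarrival time = 60/lambda = 60/23.89 = 2.51 minutes

2.51 minutes


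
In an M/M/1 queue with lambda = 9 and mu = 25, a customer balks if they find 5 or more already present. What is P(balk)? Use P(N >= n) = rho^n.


P(N >= 5) = rho^5 = (9/25)^5 = 0.006

0.006


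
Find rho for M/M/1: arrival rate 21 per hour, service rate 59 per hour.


rho = lambda/mu = 21/59 = 0.3559

0.3559


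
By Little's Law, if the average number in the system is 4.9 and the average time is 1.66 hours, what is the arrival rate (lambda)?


lambda = L / W = 4.9 / 1.66 = 2.95 per hour

2.95 per hour


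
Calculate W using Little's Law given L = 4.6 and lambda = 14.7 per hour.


W = L / lambda = 4.6 / 14.7 = 0.3129 hours

0.3129 hours


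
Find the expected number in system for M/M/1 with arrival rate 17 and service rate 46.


rho = 17/46; L = rho/(1-rho) = 0.59

0.59


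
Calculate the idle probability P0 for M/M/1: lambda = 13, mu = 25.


P0 = 1 - rho = 1 - 13/25 = 0.48

0.48


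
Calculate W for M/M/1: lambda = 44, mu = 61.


W = 1/(mu - lambda) = 1/(61 - 44) = 0.0588 hours

0.0588 hours


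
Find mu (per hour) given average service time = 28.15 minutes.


mu = 60 / avg_service_time = 60 / 28.15 = 2.13 per hour

2.13 per hour


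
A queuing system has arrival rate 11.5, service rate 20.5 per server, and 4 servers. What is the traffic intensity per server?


rho = lambda / (c * mu) = 11.5 / (4 * 20.5) = 0.1402

0.1402


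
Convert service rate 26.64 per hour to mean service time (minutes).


Mean service time = 60/mu = 60/26.64 = 2.25 minutes

2.25 minutes


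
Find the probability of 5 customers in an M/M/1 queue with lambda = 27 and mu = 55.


rho = 27/55; P(n) = (1-rho)*rho^n = (1-27/55)*(27/55)^5 = 0.0145

0.0145


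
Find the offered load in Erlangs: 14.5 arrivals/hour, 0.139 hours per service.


Offered load a = lambda * E[S] = 14.5 * 0.139 = 2.02 Erlangs

2.02 Erlangs


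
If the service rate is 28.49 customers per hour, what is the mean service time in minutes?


Mean service time = 60/mu = 60/28.49 = 2.11 minutes

2.11 minutes


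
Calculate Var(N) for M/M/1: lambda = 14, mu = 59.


rho = 14/59; Var(N) = rho/(1-rho)^2 = 0.41

0.41


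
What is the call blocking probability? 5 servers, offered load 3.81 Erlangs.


B(N,A) = (A^N/N!) / sum(A^k/k!, k=0..N) with N=5, A=3.81 = 0.182

0.182


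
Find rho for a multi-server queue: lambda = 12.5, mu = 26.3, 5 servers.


rho = lambda / (c * mu) = 12.5 / (5 * 26.3) = 0.0951

0.0951


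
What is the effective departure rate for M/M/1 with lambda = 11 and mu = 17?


For a stable queue (lambda < mu), throughput = lambda = 11 per hour

11 per hour


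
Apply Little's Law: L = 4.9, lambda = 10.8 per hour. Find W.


W = L / lambda = 4.9 / 10.8 = 0.4537 hours

0.4537 hours


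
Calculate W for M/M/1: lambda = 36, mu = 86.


W = 1/(mu - lambda) = 1/(86 - 36) = 0.02 hours

0.02 hours


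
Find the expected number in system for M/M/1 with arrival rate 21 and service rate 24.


rho = 21/24; L = rho/(1-rho) = 7.0

7.0


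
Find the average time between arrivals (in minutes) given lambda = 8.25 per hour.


Mean interarrival time = 60/lambda = 60/8.25 = 7.27 minutes

7.27 minutes


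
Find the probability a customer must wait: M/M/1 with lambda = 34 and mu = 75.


P(wait) = rho = lambda/mu = 34/75 = 0.4533

0.4533


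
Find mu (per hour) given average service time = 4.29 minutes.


mu = 60 / avg_service_time = 60 / 4.29 = 13.99 per hour

13.99 per hour


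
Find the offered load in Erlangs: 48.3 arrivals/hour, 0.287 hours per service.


Offered load a = lambda * E[S] = 48.3 * 0.287 = 13.86 Erlangs

13.86 Erlangs


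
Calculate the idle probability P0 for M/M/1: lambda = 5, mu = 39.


P0 = 1 - rho = 1 - 5/39 = 0.8718

0.8718


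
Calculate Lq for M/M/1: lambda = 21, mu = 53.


rho = 21/53; Lq = rho^2/(1-rho) = 0.26

0.26


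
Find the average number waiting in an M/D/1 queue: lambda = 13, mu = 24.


M/D/1: Lq = rho^2 / (2*(1-rho)) where rho = 13/24; Lq = 0.32

0.32


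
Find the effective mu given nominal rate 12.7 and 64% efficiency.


Effective rate = mu * efficiency = 12.7 * 0.64 = 8.13 per hour

8.13 per hour


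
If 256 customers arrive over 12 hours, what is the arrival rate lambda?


lambda = total arrivals / time = 256 / 12 = 21.33 per hour

21.33 per hour


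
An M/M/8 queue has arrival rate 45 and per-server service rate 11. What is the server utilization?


rho = lambda/(c*mu) = 45/(8*11) = 0.5114

0.5114


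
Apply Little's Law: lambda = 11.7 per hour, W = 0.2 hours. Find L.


L = lambda * W = 11.7 * 0.2 = 2.34

2.34


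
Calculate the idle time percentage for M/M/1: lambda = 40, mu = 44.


Idle fraction = (1 - rho) * 100 = (1 - 40/44) * 100 = 9.1%

9.1%


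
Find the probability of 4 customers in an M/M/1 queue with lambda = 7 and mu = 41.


rho = 7/41; P(n) = (1-rho)*rho^n = (1-7/41)*(7/41)^4 = 0.0007

0.0007


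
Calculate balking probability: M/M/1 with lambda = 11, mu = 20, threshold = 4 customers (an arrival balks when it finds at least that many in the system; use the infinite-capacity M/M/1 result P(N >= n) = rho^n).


P(N >= 4) = rho^4 = (11/20)^4 = 0.0915

0.0915


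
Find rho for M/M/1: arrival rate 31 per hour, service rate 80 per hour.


rho = lambda/mu = 31/80 = 0.3875

0.3875


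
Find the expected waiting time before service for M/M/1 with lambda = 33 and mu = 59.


rho = 33/59; Wq = rho/(mu - lambda) = 0.0215 hours

0.0215 hours


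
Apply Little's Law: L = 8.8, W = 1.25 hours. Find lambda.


lambda = L / W = 8.8 / 1.25 = 7.04 per hour

7.04 per hour


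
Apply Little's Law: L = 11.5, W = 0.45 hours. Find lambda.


lambda = L / W = 11.5 / 0.45 = 25.56 per hour

25.56 per hour


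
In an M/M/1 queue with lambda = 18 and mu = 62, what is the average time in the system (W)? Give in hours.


W = 1/(mu - lambda) = 1/(62 - 18) = 0.0227 hours

0.0227 hours


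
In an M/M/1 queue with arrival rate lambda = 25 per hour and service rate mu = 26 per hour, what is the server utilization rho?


rho = lambda/mu = 25/26 = 0.9615

0.9615


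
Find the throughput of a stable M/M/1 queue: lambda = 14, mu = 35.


For a stable queue (lambda < mu), throughput = lambda = 14 per hour

14 per hour


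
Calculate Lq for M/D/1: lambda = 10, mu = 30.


M/D/1: Lq = rho^2 / (2*(1-rho)) where rho = 10/30; Lq = 0.08

0.08


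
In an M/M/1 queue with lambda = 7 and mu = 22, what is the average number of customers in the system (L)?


rho = 7/22; L = rho/(1-rho) = 0.47

0.47


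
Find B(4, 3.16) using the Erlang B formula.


B(N,A) = (A^N/N!) / sum(A^k/k!, k=0..N) with N=4, A=3.16 = 0.2238

0.2238


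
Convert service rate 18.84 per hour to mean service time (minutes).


Mean service time = 60/mu = 60/18.84 = 3.18 minutes

3.18 minutes


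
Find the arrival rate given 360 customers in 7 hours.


lambda = total arrivals / time = 360 / 7 = 51.43 per hour

51.43 per hour


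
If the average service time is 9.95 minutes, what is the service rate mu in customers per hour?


mu = 60 / avg_service_time = 60 / 9.95 = 6.03 per hour

6.03 per hour


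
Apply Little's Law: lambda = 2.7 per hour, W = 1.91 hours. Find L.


L = lambda * W = 2.7 * 1.91 = 5.16

5.16


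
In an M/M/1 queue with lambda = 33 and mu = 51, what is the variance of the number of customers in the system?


rho = 33/51; Var(N) = rho/(1-rho)^2 = 5.19

5.19


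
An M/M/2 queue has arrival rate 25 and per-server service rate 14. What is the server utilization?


rho = lambda/(c*mu) = 25/(2*14) = 0.8929

0.8929


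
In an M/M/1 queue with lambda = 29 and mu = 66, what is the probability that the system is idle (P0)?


P0 = 1 - rho = 1 - 29/66 = 0.5606

0.5606


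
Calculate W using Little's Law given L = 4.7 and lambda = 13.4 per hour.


W = L / lambda = 4.7 / 13.4 = 0.3507 hours

0.3507 hours


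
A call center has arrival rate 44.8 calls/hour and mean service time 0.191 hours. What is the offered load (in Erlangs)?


Offered load a = lambda * E[S] = 44.8 * 0.191 = 8.56 Erlangs

8.56 Erlangs


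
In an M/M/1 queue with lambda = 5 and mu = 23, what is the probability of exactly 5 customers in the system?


rho = 5/23; P(n) = (1-rho)*rho^n = (1-5/23)*(5/23)^5 = 0.0004

0.0004
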